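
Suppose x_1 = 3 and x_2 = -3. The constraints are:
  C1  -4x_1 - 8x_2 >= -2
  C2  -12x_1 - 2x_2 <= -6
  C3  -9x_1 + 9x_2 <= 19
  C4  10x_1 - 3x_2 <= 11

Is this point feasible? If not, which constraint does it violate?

Constraint C4: 10x_1 - 3x_2 = 39, which is not ≤ 11. All other constraints are satisfied.

not feasible — violates C4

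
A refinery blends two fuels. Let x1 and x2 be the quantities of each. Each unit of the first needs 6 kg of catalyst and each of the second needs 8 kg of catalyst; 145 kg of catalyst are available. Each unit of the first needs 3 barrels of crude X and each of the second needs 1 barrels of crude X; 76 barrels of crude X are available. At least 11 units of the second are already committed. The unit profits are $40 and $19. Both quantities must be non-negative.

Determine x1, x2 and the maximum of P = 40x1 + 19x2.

x1 = 19/2, x2 = 11, maximum P = 589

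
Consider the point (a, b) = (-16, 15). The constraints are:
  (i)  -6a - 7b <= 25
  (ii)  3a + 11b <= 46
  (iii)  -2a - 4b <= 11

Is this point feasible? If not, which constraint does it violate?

Constraint (ii): 3a + 11b = 117, which is not ≤ 46. All other constraints are satisfied.

not feasible — violates (ii)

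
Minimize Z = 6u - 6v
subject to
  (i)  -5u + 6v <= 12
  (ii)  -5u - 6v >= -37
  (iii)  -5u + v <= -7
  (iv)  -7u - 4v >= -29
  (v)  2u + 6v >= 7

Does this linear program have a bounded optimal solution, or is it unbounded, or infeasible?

bounded optimum

Vertices and Z = 6u - 6v:
  (19/9, 32/9) → Z = -26/3
  (49/32, 21/32) → Z = 21/4
  (73/17, -9/34) → Z = 465/17
The feasible region has finitely many vertices and no improving ray; the minimum is -26/3 at (19/9, 32/9).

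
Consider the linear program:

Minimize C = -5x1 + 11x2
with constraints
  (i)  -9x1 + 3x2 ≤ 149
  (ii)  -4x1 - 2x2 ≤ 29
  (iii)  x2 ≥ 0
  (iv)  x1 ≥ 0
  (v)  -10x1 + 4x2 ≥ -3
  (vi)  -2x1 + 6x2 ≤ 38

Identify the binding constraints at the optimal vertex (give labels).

Corner points and C = -5x1 + 11x2:
  (0, 0) → C = 0
  (3/10, 0) → C = -3/2
  (0, 19/3) → C = 209/3
  (85/26, 193/26) → C = 849/13

The minimum is at (3/10, 0). Substituting into each constraint, equality holds for (iii) and (v); the remaining constraints have slack.

(iii) and (v)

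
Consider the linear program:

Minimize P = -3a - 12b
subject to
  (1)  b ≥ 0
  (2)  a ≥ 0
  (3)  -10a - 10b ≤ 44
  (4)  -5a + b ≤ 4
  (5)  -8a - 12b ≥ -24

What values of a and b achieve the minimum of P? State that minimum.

a = 0, b = 2, minimum P = -24

Extreme points and P = -3a - 12b:
  (0, 0) → P = 0
  (3, 0) → P = -9
  (0, 2) → P = -24

At the optimal vertex, a = 0 and -8a - 12b = -24.
Solving simultaneously gives a = 0, b = 2.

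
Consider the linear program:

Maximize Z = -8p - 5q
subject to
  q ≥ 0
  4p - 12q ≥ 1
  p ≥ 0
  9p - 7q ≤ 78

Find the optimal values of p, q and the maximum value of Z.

The optimum lies where q = 0 and 4p - 12q = 1.
Solving simultaneously gives p = 1/4, q = 0.

p = 1/4, q = 0, maximum Z = -2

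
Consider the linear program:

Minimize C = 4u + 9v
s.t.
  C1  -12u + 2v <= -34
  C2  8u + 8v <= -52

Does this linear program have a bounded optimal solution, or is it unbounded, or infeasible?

unbounded

From the feasible point (3/2, -8), moving in the direction (8, -8) keeps every constraint satisfied while C decreases without bound.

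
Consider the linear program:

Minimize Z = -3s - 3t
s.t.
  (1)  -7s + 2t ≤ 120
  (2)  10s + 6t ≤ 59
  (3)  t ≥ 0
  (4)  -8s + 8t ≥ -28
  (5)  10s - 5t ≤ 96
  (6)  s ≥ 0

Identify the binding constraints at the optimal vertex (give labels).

Extreme points and Z = -3s - 3t:
  (5, 3/2) → Z = -39/2
  (0, 59/6) → Z = -59/2
  (7/2, 0) → Z = -21/2
  (0, 0) → Z = 0

The minimum is at (0, 59/6). Substituting into each constraint, equality holds for (2) and (6); the remaining constraints have slack.

(2) and (6)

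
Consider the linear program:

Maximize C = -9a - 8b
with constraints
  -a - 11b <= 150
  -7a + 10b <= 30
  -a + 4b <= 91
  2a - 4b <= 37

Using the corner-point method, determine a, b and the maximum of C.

a = -610/29, b = -340/29, maximum C = 8210/29

Extreme points and C = -9a - 8b:
  (-610/29, -340/29) → C = 8210/29
  (-193/26, -337/26) → C = 341/2
  (395/9, 607/18) → C = -5983/9
  (128, 219/4) → C = -1590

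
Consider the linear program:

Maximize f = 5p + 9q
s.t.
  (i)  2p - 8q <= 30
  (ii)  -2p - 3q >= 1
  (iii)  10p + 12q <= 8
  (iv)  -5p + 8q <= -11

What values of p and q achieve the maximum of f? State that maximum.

p = 25/31, q = -27/31, maximum f = -118/31

Extreme points and f = 5p + 9q:
  (41/11, -31/11) → f = -74/11
  (-19/3, -16/3) → f = -239/3
  (25/31, -27/31) → f = -118/31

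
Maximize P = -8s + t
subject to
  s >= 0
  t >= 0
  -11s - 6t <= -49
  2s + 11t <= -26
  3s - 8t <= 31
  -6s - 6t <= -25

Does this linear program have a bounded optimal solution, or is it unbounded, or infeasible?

infeasible

The boundaries s = 0 and -11s - 6t = -49 meet at (0, 49/6), but that point violates 2s + 11t ≤ -26. Every candidate vertex is excluded by some other constraint, so the feasible region is empty.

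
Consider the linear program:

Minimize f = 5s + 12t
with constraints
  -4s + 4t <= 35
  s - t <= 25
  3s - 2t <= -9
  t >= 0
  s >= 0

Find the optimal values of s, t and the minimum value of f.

Vertices and f = 5s + 12t:
  (17/2, 69/4) → f = 499/2
  (0, 35/4) → f = 105
  (0, 9/2) → f = 54

At the optimal vertex, 3s - 2t = -9 and s = 0.
Solving simultaneously gives s = 0, t = 9/2.

s = 0, t = 9/2, minimum f = 54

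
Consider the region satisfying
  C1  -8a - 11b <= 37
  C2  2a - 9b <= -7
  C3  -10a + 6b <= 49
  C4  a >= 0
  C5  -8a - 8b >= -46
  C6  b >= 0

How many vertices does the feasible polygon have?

Intersecting each pair of boundary lines and keeping only the points that satisfy every inequality leaves:
  (0, 7/9)
  (179/44, 37/22)
  (0, 23/4)

3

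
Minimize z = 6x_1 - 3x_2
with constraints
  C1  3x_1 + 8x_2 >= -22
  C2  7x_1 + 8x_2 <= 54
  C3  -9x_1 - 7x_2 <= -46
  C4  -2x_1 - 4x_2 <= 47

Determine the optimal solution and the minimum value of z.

x_1 = -10/23, x_2 = 164/23, minimum z = -24

Feasible corners and z = 6x_1 - 3x_2:
  (19, -79/8) → z = 1149/8
  (174/17, -112/17) → z = 1380/17
  (-10/23, 164/23) → z = -24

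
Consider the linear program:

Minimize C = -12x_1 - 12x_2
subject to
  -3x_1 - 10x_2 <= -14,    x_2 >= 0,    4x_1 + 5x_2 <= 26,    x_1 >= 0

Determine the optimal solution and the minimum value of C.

Vertices and C = -12x_1 - 12x_2:
  (14/3, 0) → C = -56
  (0, 7/5) → C = -84/5
  (13/2, 0) → C = -78
  (0, 26/5) → C = -312/5

The binding constraints are x_2 = 0 and 4x_1 + 5x_2 = 26.
Solving simultaneously gives x_1 = 13/2, x_2 = 0.

x_1 = 13/2, x_2 = 0, minimum C = -78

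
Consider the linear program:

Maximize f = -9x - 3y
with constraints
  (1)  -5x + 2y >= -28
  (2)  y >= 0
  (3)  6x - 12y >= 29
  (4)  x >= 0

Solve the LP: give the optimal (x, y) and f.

x = 29/6, y = 0, maximum f = -87/2

Corner points and f = -9x - 3y:
  (28/5, 0) → f = -252/5
  (139/24, 23/48) → f = -857/16
  (29/6, 0) → f = -87/2

At the optimal vertex, y = 0 and 6x - 12y = 29.
Solving simultaneously gives x = 29/6, y = 0.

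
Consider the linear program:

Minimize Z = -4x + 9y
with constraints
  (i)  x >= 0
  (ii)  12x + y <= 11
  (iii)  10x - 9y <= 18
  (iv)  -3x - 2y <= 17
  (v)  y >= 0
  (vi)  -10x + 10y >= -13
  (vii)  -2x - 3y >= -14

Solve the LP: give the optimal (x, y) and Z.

Vertices and Z = -4x + 9y:
  (0, 0) → Z = 0
  (0, 14/3) → Z = 42
  (11/12, 0) → Z = -11/3
  (19/34, 73/17) → Z = 619/17

The optimum lies where 12x + y = 11 and y = 0.
Solving simultaneously gives x = 11/12, y = 0.

x = 11/12, y = 0, minimum Z = -11/3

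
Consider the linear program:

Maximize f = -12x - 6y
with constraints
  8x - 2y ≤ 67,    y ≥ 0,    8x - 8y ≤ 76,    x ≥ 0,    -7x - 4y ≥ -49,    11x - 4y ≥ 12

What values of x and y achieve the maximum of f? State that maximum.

Extreme points and f = -12x - 6y:
  (7, 0) → f = -84
  (12/11, 0) → f = -144/11
  (61/18, 455/72) → f = -943/12

x = 12/11, y = 0, maximum f = -144/11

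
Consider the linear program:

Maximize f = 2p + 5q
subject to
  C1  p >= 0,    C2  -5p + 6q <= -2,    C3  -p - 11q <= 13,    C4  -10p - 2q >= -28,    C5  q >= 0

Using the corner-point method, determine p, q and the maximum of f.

p = 86/35, q = 12/7, maximum f = 472/35

Feasible corners and f = 2p + 5q:
  (86/35, 12/7) → f = 472/35
  (2/5, 0) → f = 4/5
  (14/5, 0) → f = 28/5

At the optimal vertex, -5p + 6q = -2 and -10p - 2q = -28.
Solving simultaneously gives p = 86/35, q = 12/7.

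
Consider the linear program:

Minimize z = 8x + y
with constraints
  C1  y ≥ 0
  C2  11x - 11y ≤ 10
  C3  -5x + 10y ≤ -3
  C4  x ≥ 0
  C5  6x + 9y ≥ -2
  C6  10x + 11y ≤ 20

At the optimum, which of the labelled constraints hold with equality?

C1 and C3

Vertices and z = 8x + y:
  (10/11, 0) → z = 80/11
  (3/5, 0) → z = 24/5
  (67/55, 17/55) → z = 553/55

The minimum is at (3/5, 0). Substituting into each constraint, equality holds for C1 and C3; the remaining constraints have slack.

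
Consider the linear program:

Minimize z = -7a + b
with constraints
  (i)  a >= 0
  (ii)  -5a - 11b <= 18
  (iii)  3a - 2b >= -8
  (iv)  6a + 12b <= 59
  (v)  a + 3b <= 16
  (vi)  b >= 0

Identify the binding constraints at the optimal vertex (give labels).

Vertices and z = -7a + b:
  (0, 4) → z = 4
  (0, 0) → z = 0
  (11/24, 75/16) → z = 71/48
  (59/6, 0) → z = -413/6

The minimum is at (59/6, 0). Substituting into each constraint, equality holds for (iv) and (vi); the remaining constraints have slack.

(iv) and (vi)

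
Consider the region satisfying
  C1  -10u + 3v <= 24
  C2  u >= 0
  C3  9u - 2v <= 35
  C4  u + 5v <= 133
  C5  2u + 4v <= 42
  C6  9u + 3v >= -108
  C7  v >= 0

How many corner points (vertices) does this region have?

5

Intersecting each pair of boundary lines and keeping only the points that satisfy every inequality leaves:
  (0, 8)
  (15/23, 234/23)
  (0, 0)
  (28/5, 77/10)
  (35/9, 0)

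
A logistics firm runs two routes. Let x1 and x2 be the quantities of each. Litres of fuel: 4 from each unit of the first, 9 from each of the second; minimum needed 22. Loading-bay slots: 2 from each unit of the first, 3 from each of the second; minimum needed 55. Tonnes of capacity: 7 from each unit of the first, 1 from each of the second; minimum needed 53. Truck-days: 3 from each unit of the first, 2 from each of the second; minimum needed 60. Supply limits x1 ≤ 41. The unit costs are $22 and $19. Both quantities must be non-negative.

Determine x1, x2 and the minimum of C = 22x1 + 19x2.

x1 = 14, x2 = 9, minimum C = 479

Extreme points and C = 22x1 + 19x2:
  (0, 53) → C = 1007
  (55/2, 0) → C = 605
  (41, 0) → C = 902
  (14, 9) → C = 479
  (46/11, 261/11) → C = 5971/11
The feasible region is unbounded (it extends along (0, 1)), but C strictly increases along every unbounded feasible direction, so there is no improving ray and the minimum is attained at a vertex.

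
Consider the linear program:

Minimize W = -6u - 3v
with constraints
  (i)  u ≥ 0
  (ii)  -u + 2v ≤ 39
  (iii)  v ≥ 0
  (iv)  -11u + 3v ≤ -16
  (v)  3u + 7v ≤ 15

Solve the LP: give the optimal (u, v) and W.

u = 5, v = 0, minimum W = -30

Feasible corners and W = -6u - 3v:
  (16/11, 0) → W = -96/11
  (5, 0) → W = -30
  (157/86, 117/86) → W = -1293/86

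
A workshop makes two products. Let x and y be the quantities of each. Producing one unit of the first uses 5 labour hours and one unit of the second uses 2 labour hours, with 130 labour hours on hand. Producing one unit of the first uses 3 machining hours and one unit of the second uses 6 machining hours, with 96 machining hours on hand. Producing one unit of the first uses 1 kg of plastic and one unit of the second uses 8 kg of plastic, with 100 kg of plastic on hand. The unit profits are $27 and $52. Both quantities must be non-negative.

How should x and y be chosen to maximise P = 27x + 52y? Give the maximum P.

Vertices and P = 27x + 52y:
  (0, 0) → P = 0
  (0, 25/2) → P = 650
  (26, 0) → P = 702
  (49/2, 15/4) → P = 1713/2
  (28/3, 34/3) → P = 2524/3

The optimum lies where 5x + 2y = 130 and 3x + 6y = 96.
Solving simultaneously gives x = 49/2, y = 15/4.

x = 49/2, y = 15/4, maximum P = 1713/2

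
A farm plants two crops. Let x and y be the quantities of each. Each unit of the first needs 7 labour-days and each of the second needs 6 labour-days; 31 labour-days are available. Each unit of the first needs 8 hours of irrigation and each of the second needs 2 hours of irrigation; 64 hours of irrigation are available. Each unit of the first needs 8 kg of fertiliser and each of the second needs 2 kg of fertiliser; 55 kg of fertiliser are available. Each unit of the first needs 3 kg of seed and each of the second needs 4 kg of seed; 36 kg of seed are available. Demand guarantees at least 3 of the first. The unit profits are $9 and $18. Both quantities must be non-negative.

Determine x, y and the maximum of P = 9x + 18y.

x = 3, y = 5/3, maximum P = 57

Corner points and P = 9x + 18y:
  (31/7, 0) → P = 279/7
  (3, 0) → P = 27
  (3, 5/3) → P = 57

At the optimal vertex, 7x + 6y = 31 and x = 3.
Solving simultaneously gives x = 3, y = 5/3.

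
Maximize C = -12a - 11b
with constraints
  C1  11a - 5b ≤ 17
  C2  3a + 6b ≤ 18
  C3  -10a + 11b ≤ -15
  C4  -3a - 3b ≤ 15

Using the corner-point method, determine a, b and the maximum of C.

Feasible corners and C = -12a - 11b:
  (112/71, 5/71) → C = -1399/71
  (-1/2, -9/2) → C = 111/2
  (-40/21, -65/21) → C = 1195/21

The binding constraints are -10a + 11b = -15 and -3a - 3b = 15.
Solving simultaneously gives a = -40/21, b = -65/21.

a = -40/21, b = -65/21, maximum C = 1195/21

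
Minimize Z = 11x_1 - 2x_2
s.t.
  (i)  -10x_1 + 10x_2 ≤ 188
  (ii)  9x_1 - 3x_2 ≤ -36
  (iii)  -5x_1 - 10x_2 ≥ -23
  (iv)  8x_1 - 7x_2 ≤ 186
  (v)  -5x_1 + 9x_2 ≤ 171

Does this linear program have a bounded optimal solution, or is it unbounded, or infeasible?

From the feasible point (-11, 39/5), moving in the direction (-10, -10) keeps every constraint satisfied while Z decreases without bound.

unbounded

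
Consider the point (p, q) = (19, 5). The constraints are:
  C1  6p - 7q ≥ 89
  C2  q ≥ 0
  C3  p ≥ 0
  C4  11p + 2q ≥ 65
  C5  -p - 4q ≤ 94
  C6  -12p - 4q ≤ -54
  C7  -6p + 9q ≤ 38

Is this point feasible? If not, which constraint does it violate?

not feasible — violates C1

Constraint C1: 6p - 7q = 79, which is not ≥ 89. All other constraints are satisfied.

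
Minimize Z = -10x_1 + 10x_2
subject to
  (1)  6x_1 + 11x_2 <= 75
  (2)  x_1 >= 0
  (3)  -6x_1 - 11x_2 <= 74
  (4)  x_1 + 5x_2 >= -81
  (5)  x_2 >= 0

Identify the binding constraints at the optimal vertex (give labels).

Extreme points and Z = -10x_1 + 10x_2:
  (0, 75/11) → Z = 750/11
  (25/2, 0) → Z = -125
  (0, 0) → Z = 0

The minimum is at (25/2, 0). Substituting into each constraint, equality holds for (1) and (5); the remaining constraints have slack.

(1) and (5)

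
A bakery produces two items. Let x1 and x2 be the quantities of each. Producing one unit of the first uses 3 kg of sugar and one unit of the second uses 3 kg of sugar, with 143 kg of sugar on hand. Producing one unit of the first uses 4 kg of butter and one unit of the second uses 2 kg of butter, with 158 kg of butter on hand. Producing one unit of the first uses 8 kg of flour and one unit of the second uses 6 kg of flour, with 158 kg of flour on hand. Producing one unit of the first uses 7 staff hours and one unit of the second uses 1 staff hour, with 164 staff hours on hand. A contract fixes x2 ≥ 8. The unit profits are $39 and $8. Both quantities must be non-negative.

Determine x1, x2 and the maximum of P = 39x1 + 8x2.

x1 = 55/4, x2 = 8, maximum P = 2401/4

Corner points and P = 39x1 + 8x2:
  (0, 79/3) → P = 632/3
  (0, 8) → P = 64
  (55/4, 8) → P = 2401/4

The optimum lies where 8x1 + 6x2 = 158 and x2 = 8.
Solving simultaneously gives x1 = 55/4, x2 = 8.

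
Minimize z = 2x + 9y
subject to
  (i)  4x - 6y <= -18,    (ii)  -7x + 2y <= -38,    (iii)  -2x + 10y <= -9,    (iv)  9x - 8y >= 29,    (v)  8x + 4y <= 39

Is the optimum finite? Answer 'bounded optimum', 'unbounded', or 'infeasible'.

The boundaries -7x + 2y = -38 and 8x + 4y = 39 meet at (115/22, -31/44), but that point violates 4x - 6y ≤ -18. Every candidate vertex is excluded by some other constraint, so the feasible region is empty.

infeasible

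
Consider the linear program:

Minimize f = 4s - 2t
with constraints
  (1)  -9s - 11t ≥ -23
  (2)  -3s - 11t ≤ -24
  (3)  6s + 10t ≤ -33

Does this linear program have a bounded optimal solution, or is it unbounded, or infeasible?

From the feasible point (-67/4, 27/4), moving in the direction (-10, 6) keeps every constraint satisfied while f decreases without bound.

unbounded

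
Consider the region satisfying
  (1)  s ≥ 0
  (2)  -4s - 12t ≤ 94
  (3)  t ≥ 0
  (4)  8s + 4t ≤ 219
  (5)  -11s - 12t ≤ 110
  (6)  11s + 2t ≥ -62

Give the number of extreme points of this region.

The feasible vertices (each the meet of two boundaries and inside every other half-plane) are:
  (0, 0)
  (0, 219/4)
  (219/8, 0)

3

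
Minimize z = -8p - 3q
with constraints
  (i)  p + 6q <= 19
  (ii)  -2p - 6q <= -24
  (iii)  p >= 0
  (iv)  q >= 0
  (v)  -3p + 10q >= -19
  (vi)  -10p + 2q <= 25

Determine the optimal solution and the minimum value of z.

Extreme points and z = -8p - 3q:
  (5, 7/3) → z = -47
  (76/7, 19/14) → z = -1273/14
  (177/19, 17/19) → z = -1467/19

At the optimal vertex, p + 6q = 19 and -3p + 10q = -19.
Solving simultaneously gives p = 76/7, q = 19/14.

p = 76/7, q = 19/14, minimum z = -1273/14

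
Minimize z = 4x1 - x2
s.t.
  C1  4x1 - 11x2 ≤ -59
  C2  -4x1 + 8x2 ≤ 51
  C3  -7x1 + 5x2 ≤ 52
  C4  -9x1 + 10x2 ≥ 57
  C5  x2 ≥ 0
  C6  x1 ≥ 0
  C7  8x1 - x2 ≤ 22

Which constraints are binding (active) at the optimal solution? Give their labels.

C2 and C6

Feasible corners and z = 4x1 - x2:
  (27/16, 231/32) → z = -15/32
  (0, 51/8) → z = -51/8
  (0, 57/10) → z = -57/10

The minimum is at (0, 51/8). Substituting into each constraint, equality holds for C2 and C6; the remaining constraints have slack.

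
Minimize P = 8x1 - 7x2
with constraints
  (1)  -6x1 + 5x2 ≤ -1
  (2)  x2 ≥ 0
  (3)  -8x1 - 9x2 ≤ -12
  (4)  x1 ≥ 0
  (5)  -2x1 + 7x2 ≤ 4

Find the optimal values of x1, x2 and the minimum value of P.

Extreme points and P = 8x1 - 7x2:
  (69/94, 32/47) → P = 52/47
  (27/32, 13/16) → P = 17/16
  (3/2, 0) → P = 12
The feasible region is unbounded (it extends along (7, 2), (1, 0)), but P strictly increases along every unbounded feasible direction, so there is no improving ray and the minimum is attained at a vertex.

The binding constraints are -6x1 + 5x2 = -1 and -2x1 + 7x2 = 4.
Solving simultaneously gives x1 = 27/32, x2 = 13/16.

x1 = 27/32, x2 = 13/16, minimum P = 17/16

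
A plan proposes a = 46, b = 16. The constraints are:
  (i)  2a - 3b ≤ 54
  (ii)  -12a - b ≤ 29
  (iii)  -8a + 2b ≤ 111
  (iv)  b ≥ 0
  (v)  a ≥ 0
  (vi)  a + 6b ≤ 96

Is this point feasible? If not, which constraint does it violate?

not feasible — violates (vi)

Constraint (vi): a + 6b = 142, which is not ≤ 96. All other constraints are satisfied.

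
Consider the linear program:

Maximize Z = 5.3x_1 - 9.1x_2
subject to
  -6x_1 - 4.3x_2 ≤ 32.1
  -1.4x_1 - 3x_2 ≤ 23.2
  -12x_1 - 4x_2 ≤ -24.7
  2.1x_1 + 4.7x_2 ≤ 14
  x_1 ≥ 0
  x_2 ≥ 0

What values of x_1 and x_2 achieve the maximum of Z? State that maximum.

x_1 = 20/3, x_2 = 0, maximum Z = 106/3

Vertices and Z = 5.3x_1 - 9.1x_2:
  (2003/1600, 3871/1600) → Z = -123051/8000
  (247/120, 0) → Z = 13091/1200
  (20/3, 0) → Z = 106/3

The optimum lies where 2.1x_1 + 4.7x_2 = 14 and x_2 = 0.
Solving simultaneously gives x_1 = 20/3, x_2 = 0.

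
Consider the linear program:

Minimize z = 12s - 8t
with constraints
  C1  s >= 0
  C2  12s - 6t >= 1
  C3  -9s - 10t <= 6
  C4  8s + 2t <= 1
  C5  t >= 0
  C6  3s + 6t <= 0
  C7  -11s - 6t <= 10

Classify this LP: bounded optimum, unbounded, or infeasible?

infeasible

The boundaries s = 0 and 12s - 6t = 1 meet at (0, -1/6), but that point violates t ≥ 0. Every candidate vertex is excluded by some other constraint, so the feasible region is empty.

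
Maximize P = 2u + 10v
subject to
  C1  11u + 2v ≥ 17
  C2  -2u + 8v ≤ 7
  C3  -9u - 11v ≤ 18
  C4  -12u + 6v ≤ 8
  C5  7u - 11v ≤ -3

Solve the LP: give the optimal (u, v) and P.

u = 53/34, v = 43/34, maximum P = 268/17

Corner points and P = 2u + 10v:
  (61/46, 111/92) → P = 677/46
  (181/135, 152/135) → P = 1882/135
  (53/34, 43/34) → P = 268/17

The optimum lies where -2u + 8v = 7 and 7u - 11v = -3.
Solving simultaneously gives u = 53/34, v = 43/34.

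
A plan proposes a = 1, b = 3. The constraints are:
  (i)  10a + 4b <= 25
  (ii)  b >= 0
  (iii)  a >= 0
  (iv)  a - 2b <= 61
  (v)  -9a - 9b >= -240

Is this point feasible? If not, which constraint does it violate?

feasible

(i): 22 ≤ 25 ✓
(ii): 3 ≥ 0 ✓
(iii): 1 ≥ 0 ✓
(iv): -5 ≤ 61 ✓
(v): -36 ≥ -240 ✓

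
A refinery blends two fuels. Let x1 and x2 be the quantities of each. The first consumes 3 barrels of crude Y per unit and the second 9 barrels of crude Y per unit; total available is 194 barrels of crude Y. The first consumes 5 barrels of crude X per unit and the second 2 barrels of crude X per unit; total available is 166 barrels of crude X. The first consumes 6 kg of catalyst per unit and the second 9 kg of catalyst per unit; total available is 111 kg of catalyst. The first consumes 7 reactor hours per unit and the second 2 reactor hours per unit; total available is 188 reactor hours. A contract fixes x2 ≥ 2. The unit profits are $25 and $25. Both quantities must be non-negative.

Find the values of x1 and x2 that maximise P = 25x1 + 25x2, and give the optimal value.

Feasible corners and P = 25x1 + 25x2:
  (0, 37/3) → P = 925/3
  (0, 2) → P = 50
  (31/2, 2) → P = 875/2

The optimum lies where 6x1 + 9x2 = 111 and x2 = 2.
Solving simultaneously gives x1 = 31/2, x2 = 2.

x1 = 31/2, x2 = 2, maximum P = 875/2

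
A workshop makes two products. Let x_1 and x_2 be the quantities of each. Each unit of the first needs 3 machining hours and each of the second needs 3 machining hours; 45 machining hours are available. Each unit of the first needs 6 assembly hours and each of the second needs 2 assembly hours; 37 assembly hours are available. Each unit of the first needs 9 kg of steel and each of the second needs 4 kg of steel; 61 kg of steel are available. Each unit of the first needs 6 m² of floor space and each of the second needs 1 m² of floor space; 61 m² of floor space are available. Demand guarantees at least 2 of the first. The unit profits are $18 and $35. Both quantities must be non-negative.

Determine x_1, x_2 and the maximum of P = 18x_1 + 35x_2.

x_1 = 2, x_2 = 43/4, maximum P = 1649/4

The binding constraints are 9x_1 + 4x_2 = 61 and x_1 = 2.
Solving simultaneously gives x_1 = 2, x_2 = 43/4.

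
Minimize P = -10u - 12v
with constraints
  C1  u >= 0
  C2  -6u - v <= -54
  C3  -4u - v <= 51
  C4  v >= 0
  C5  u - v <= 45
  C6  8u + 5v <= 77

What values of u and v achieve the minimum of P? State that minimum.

Extreme points and P = -10u - 12v:
  (9, 0) → P = -90
  (193/22, 15/11) → P = -1145/11
  (77/8, 0) → P = -385/4

u = 193/22, v = 15/11, minimum P = -1145/11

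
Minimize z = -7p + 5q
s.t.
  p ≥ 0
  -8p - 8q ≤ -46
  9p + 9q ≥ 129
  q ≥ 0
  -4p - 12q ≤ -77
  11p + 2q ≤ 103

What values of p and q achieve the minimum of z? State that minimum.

p = 223/27, q = 164/27, minimum z = -247/9

Corner points and z = -7p + 5q:
  (0, 43/3) → z = 215/3
  (0, 103/2) → z = 515/2
  (223/27, 164/27) → z = -247/9

At the optimal vertex, 9p + 9q = 129 and 11p + 2q = 103.
Solving simultaneously gives p = 223/27, q = 164/27.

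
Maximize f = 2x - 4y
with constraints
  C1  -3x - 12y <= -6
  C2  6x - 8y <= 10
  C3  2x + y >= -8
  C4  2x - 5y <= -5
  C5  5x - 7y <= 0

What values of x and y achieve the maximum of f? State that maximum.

Vertices and f = 2x - 4y:
  (-34/7, 12/7) → f = -116/7
  (-10/13, 9/13) → f = -56/13
  (35, 25) → f = -30
  (35/11, 25/11) → f = -30/11
The feasible region is unbounded (it extends along (4, 3), (-1, 2)), but f strictly decreases along every unbounded feasible direction, so there is no improving ray and the maximum is attained at a vertex.

The binding constraints are 2x - 5y = -5 and 5x - 7y = 0.
Solving simultaneously gives x = 35/11, y = 25/11.

x = 35/11, y = 25/11, maximum f = -30/11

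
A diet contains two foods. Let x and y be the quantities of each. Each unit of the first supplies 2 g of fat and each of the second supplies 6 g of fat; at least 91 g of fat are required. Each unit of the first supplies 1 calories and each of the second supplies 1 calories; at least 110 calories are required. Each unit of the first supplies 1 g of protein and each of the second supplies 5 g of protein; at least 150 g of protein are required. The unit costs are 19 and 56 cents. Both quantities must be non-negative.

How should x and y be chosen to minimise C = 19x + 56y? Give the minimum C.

x = 100, y = 10, minimum C = 2460

Corner points and C = 19x + 56y:
  (0, 110) → C = 6160
  (150, 0) → C = 2850
  (100, 10) → C = 2460
The feasible region is unbounded (it extends along (0, 1), (1, 0)), but C strictly increases along every unbounded feasible direction, so there is no improving ray and the minimum is attained at a vertex.

At the optimal vertex, x + y = 110 and x + 5y = 150.
Solving simultaneously gives x = 100, y = 10.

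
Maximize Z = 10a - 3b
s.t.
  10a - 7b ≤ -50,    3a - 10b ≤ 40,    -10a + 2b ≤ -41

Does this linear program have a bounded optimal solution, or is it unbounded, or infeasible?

unbounded

From the feasible point (387/50, 91/5), moving in the direction (7, 10) keeps every constraint satisfied while Z increases without bound.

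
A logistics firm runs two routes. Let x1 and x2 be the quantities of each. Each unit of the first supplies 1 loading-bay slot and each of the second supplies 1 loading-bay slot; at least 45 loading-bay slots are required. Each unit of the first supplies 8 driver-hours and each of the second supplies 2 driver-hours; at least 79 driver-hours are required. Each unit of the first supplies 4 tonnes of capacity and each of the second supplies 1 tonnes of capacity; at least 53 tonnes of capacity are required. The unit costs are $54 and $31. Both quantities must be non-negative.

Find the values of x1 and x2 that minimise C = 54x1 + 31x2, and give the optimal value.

The feasible region is unbounded (it extends along (0, 1), (1, 0)), but C strictly increases along every unbounded feasible direction, so there is no improving ray and the minimum is attained at a vertex.

x1 = 8/3, x2 = 127/3, minimum C = 4369/3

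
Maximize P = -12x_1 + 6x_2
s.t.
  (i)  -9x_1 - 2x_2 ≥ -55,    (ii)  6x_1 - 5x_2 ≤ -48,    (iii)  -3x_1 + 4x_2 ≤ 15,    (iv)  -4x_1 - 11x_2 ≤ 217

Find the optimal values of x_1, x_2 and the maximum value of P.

x_1 = -1033/49, x_2 = -591/49, maximum P = 8850/49

At the optimal vertex, -3x_1 + 4x_2 = 15 and -4x_1 - 11x_2 = 217.
Solving simultaneously gives x_1 = -1033/49, x_2 = -591/49.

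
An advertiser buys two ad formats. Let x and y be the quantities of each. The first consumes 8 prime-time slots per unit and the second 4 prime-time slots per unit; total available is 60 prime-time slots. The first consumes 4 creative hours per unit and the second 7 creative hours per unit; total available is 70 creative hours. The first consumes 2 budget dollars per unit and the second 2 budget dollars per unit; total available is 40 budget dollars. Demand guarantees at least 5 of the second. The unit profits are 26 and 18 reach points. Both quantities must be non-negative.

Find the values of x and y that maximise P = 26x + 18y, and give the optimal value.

Feasible corners and P = 26x + 18y:
  (0, 10) → P = 180
  (0, 5) → P = 90
  (7/2, 8) → P = 235
  (5, 5) → P = 220

x = 7/2, y = 8, maximum P = 235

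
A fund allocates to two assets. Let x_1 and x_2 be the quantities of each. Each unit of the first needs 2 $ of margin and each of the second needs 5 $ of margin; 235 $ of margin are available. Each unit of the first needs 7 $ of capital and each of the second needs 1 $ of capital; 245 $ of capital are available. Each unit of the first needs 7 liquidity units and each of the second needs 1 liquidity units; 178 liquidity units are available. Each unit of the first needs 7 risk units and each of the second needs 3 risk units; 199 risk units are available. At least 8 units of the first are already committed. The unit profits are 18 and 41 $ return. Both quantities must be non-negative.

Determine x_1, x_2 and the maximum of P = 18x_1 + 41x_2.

Feasible corners and P = 18x_1 + 41x_2:
  (178/7, 0) → P = 3204/7
  (8, 0) → P = 144
  (10, 43) → P = 1943
  (8, 219/5) → P = 9699/5
  (335/14, 21/2) → P = 12057/14

At the optimal vertex, 2x_1 + 5x_2 = 235 and 7x_1 + 3x_2 = 199.
Solving simultaneously gives x_1 = 10, x_2 = 43.

x_1 = 10, x_2 = 43, maximum P = 1943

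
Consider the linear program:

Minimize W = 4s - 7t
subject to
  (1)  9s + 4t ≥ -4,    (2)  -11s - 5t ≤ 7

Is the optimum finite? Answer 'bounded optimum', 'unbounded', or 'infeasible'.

From the feasible point (8, -19), moving in the direction (-4, 9) keeps every constraint satisfied while W decreases without bound.

unbounded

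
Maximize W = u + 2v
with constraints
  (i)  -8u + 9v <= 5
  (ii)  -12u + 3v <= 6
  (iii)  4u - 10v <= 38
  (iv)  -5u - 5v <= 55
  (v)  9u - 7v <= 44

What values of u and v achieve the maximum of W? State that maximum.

u = 431/25, v = 397/25, maximum W = 49

Corner points and W = u + 2v:
  (-13/28, 1/7) → W = -5/28
  (431/25, 397/25) → W = 49
  (-29/18, -40/9) → W = -21/2
  (87/31, -83/31) → W = -79/31

At the optimal vertex, -8u + 9v = 5 and 9u - 7v = 44.
Solving simultaneously gives u = 431/25, v = 397/25.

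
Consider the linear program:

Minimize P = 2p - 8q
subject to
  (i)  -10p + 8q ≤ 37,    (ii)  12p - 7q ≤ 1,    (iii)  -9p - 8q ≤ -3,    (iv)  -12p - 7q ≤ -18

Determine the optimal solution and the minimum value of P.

p = 267/26, q = 227/13, minimum P = -1549/13

The binding constraints are -10p + 8q = 37 and 12p - 7q = 1.
Solving simultaneously gives p = 267/26, q = 227/13.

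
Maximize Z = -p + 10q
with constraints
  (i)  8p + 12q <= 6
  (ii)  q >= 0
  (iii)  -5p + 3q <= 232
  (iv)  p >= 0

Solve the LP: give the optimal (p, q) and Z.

p = 0, q = 1/2, maximum Z = 5

Extreme points and Z = -p + 10q:
  (3/4, 0) → Z = -3/4
  (0, 1/2) → Z = 5
  (0, 0) → Z = 0

The optimum lies where 8p + 12q = 6 and p = 0.
Solving simultaneously gives p = 0, q = 1/2.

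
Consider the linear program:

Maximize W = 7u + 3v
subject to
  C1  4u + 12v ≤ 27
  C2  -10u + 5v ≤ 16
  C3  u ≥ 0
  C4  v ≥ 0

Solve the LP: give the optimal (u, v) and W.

u = 27/4, v = 0, maximum W = 189/4

Extreme points and W = 7u + 3v:
  (0, 9/4) → W = 27/4
  (27/4, 0) → W = 189/4
  (0, 0) → W = 0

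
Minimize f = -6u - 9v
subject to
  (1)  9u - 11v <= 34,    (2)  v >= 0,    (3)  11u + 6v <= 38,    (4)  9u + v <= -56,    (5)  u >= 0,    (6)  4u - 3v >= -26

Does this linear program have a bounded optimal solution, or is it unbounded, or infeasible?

The boundaries v = 0 and 11u + 6v = 38 meet at (38/11, 0), but that point violates 9u + v ≤ -56. Every candidate vertex is excluded by some other constraint, so the feasible region is empty.

infeasible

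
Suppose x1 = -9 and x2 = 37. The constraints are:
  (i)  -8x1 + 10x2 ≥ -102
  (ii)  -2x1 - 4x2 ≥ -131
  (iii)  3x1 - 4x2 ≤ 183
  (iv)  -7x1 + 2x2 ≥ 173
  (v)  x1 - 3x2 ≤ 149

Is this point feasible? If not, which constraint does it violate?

not feasible — violates (iv)

Constraint (iv): -7x1 + 2x2 = 137, which is not ≥ 173. All other constraints are satisfied.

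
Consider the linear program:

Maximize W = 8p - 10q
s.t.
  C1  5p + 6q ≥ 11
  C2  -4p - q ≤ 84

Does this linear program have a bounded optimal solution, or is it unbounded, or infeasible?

unbounded

From the feasible point (-515/19, 464/19), moving in the direction (6, -5) keeps every constraint satisfied while W increases without bound.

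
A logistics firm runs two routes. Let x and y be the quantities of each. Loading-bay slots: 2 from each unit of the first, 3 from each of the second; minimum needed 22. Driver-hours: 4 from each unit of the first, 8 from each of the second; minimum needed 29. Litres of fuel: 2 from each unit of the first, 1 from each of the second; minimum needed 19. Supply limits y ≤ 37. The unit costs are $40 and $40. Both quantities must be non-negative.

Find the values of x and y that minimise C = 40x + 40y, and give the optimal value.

Feasible corners and C = 40x + 40y:
  (0, 19) → C = 760
  (0, 37) → C = 1480
  (11, 0) → C = 440
  (35/4, 3/2) → C = 410
The feasible region is unbounded (it extends along (1, 0)), but C strictly increases along every unbounded feasible direction, so there is no improving ray and the minimum is attained at a vertex.

x = 35/4, y = 3/2, minimum C = 410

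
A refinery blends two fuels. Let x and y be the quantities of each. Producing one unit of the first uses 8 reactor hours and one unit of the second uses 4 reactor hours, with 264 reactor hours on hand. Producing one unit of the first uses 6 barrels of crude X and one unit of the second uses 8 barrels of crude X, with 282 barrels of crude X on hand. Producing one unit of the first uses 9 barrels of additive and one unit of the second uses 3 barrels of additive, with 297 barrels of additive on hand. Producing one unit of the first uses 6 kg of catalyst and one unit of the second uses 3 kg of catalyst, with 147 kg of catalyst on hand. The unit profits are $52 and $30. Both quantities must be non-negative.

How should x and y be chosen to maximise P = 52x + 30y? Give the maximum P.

Corner points and P = 52x + 30y:
  (0, 0) → P = 0
  (0, 141/4) → P = 2115/2
  (49/2, 0) → P = 1274
  (11, 27) → P = 1382

At the optimal vertex, 6x + 8y = 282 and 6x + 3y = 147.
Solving simultaneously gives x = 11, y = 27.

x = 11, y = 27, maximum P = 1382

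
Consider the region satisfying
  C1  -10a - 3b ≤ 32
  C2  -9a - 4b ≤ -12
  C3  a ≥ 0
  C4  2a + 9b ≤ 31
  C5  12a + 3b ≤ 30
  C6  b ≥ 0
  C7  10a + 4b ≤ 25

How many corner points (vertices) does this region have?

Pairwise boundary intersections that survive every other constraint:
  (0, 3)
  (4/3, 0)
  (0, 31/9)
  (101/82, 130/41)
  (5/2, 0)

5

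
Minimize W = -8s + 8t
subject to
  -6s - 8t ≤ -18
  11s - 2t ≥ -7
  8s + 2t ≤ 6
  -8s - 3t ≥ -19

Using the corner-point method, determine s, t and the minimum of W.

s = 3/13, t = 27/13, minimum W = 192/13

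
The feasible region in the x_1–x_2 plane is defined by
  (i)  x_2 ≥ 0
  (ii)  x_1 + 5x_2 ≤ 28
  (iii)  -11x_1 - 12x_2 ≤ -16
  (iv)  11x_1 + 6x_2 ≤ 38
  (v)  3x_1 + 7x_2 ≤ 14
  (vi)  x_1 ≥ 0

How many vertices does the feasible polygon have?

The feasible vertices (each the meet of two boundaries and inside every other half-plane) are:
  (16/11, 0)
  (38/11, 0)
  (0, 4/3)
  (182/59, 40/59)
  (0, 2)

5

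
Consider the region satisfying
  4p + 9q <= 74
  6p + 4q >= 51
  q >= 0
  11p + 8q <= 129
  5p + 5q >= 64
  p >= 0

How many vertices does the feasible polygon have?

3

Pairwise boundary intersections that survive every other constraint:
  (569/67, 298/67)
  (206/25, 114/25)
  (133/15, 59/15)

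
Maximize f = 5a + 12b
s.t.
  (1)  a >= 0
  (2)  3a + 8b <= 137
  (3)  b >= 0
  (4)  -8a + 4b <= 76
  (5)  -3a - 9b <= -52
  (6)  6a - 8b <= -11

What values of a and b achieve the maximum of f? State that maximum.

At the optimal vertex, 3a + 8b = 137 and 6a - 8b = -11.
Solving simultaneously gives a = 14, b = 95/8.

a = 14, b = 95/8, maximum f = 425/2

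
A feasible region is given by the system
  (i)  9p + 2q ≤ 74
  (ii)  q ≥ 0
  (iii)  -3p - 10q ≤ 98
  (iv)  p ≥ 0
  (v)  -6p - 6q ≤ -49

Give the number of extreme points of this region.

4

Pairwise boundary intersections that survive every other constraint:
  (74/9, 0)
  (0, 37)
  (49/6, 0)
  (0, 49/6)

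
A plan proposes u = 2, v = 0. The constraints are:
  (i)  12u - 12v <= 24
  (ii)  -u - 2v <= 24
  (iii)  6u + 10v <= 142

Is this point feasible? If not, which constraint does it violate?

feasible

(i): 24 ≤ 24 ✓
(ii): -2 ≤ 24 ✓
(iii): 12 ≤ 142 ✓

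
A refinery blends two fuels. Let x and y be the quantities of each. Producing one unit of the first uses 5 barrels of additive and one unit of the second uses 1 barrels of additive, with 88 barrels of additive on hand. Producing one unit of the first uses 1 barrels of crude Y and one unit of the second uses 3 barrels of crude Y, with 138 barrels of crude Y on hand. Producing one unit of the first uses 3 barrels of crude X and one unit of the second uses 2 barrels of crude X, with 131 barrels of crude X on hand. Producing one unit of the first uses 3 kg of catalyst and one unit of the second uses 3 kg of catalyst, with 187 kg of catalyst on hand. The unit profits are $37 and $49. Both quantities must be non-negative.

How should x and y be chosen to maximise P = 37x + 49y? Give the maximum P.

x = 9, y = 43, maximum P = 2440

Corner points and P = 37x + 49y:
  (0, 0) → P = 0
  (0, 46) → P = 2254
  (88/5, 0) → P = 3256/5
  (9, 43) → P = 2440

At the optimal vertex, 5x + y = 88 and x + 3y = 138.
Solving simultaneously gives x = 9, y = 43.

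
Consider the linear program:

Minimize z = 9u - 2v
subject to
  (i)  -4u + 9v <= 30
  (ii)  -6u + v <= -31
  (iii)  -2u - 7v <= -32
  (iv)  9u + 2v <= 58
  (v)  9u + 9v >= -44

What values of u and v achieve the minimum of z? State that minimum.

u = 40/7, v = 23/7, minimum z = 314/7

At the optimal vertex, -6u + v = -31 and 9u + 2v = 58.
Solving simultaneously gives u = 40/7, v = 23/7.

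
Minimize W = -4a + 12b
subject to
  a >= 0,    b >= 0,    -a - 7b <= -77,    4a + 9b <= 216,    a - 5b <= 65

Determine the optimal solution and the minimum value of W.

Vertices and W = -4a + 12b:
  (0, 11) → W = 132
  (0, 24) → W = 288
  (819/19, 92/19) → W = -2172/19

The binding constraints are -a - 7b = -77 and 4a + 9b = 216.
Solving simultaneously gives a = 819/19, b = 92/19.

a = 819/19, b = 92/19, minimum W = -2172/19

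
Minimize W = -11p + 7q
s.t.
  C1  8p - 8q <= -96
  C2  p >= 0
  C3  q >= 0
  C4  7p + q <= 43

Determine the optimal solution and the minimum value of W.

p = 31/8, q = 127/8, minimum W = 137/2

Corner points and W = -11p + 7q:
  (0, 12) → W = 84
  (31/8, 127/8) → W = 137/2
  (0, 43) → W = 301

The binding constraints are 8p - 8q = -96 and 7p + q = 43.
Solving simultaneously gives p = 31/8, q = 127/8.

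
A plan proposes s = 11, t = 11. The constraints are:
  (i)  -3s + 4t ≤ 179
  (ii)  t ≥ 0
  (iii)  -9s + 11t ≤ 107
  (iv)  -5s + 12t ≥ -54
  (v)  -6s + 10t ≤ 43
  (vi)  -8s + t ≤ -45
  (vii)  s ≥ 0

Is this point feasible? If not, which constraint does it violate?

Constraint (v): -6s + 10t = 44, which is not ≤ 43. All other constraints are satisfied.

not feasible — violates (v)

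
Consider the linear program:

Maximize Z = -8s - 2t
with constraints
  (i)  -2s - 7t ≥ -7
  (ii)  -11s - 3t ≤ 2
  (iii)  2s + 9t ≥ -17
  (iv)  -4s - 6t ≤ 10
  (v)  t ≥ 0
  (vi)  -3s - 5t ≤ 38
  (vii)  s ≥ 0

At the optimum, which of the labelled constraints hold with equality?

Extreme points and Z = -8s - 2t:
  (7/2, 0) → Z = -28
  (0, 1) → Z = -2
  (0, 0) → Z = 0

The maximum is at (0, 0). Substituting into each constraint, equality holds for (v) and (vii); the remaining constraints have slack.

(v) and (vii)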